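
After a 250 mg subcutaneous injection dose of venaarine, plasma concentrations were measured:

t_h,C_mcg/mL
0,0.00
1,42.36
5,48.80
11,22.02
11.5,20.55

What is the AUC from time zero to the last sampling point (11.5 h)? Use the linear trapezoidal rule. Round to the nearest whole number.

Trapezoidal AUC_0→11.5:
  [0→1]: (0.00+42.36)/2 × 1 = 21.18
  [1→5]: (42.36+48.80)/2 × 4 = 182.32
  [5→11]: (48.80+22.02)/2 × 6 = 212.46
  [11→11.5]: (22.02+20.55)/2 × 0.5 = 10.6425
  Sum = 426.6025 mcg/mL·h

AUC = 427 mcg/mL·h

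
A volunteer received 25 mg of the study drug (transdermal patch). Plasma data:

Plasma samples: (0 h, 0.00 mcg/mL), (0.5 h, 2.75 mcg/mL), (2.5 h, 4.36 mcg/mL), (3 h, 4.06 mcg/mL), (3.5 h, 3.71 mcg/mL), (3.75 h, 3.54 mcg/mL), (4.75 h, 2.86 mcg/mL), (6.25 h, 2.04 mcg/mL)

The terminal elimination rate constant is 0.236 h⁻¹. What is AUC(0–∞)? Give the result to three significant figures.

AUC = 28.3 mcg/mL·h

Trapezoidal AUC_0→6.25:
  [0→0.5]: (0.00+2.75)/2 × 0.5 = 0.6875
  [0.5→2.5]: (2.75+4.36)/2 × 2 = 7.11
  [2.5→3]: (4.36+4.06)/2 × 0.5 = 2.105
  [3→3.5]: (4.06+3.71)/2 × 0.5 = 1.9425
  [3.5→3.75]: (3.71+3.54)/2 × 0.25 = 0.90625
  [3.75→4.75]: (3.54+2.86)/2 × 1 = 3.2
  [4.75→6.25]: (2.86+2.04)/2 × 1.5 = 3.675
  Sum = 19.62625 mcg/mL·h
Extrapolated tail: C_last / k_e = 2.04 / 0.236 = 8.644
AUC_0→∞ = 19.62625 + 8.644 = 28.27025 mcg/mL·h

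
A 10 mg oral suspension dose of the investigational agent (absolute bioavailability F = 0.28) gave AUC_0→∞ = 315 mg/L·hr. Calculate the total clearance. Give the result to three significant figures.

CL = 0.00889 L/hr

CL = F × Dose / AUC_0→∞
   = 0.28 × 10 / 315 = 0.00888889 L/hr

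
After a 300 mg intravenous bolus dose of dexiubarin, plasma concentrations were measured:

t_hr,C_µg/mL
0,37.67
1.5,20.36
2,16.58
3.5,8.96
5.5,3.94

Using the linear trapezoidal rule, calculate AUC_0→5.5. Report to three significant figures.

AUC = 84.8 µg/mL·hr

Trapezoidal AUC_0→5.5:
  [0→1.5]: (37.67+20.36)/2 × 1.5 = 43.5225
  [1.5→2]: (20.36+16.58)/2 × 0.5 = 9.235
  [2→3.5]: (16.58+8.96)/2 × 1.5 = 19.155
  [3.5→5.5]: (8.96+3.94)/2 × 2 = 12.9
  Sum = 84.8125 µg/mL·hr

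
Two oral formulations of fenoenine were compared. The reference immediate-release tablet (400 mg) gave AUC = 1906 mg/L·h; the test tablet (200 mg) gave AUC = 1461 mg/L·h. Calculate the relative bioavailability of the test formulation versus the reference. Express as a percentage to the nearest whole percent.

F_rel = 153%

F_rel = (AUC_test/D_test) / (AUC_ref/D_ref)
      = (1461/200) / (1906/400)
      = 7.305 / 4.765 = 1.5331 = 153.31%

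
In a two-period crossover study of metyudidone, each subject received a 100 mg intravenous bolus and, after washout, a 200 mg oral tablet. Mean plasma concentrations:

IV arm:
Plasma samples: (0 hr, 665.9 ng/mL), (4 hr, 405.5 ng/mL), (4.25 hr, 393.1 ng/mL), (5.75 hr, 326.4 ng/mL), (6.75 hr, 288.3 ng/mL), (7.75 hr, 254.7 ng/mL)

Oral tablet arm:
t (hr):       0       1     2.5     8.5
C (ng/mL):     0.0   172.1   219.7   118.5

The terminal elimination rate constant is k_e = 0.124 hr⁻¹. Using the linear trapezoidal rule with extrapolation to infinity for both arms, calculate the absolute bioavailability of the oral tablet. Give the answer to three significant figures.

F = 0.217

Trapezoidal AUC_0→7.75 (IV):
  [0→4]: (665.9+405.5)/2 × 4 = 2142.8
  [4→4.25]: (405.5+393.1)/2 × 0.25 = 99.825
  [4.25→5.75]: (393.1+326.4)/2 × 1.5 = 539.625
  [5.75→6.75]: (326.4+288.3)/2 × 1 = 307.35
  [6.75→7.75]: (288.3+254.7)/2 × 1 = 271.5
  Sum = 3361.1 ng/mL·hr
IV tail: 254.7/0.124 = 2054.032; AUC_iv,0→∞ = 3361.1 + 2054.032 = 5415.132 ng/mL·hr
Trapezoidal AUC_0→8.5 (oral tablet):
  [0→1]: (0.0+172.1)/2 × 1 = 86.05
  [1→2.5]: (172.1+219.7)/2 × 1.5 = 293.85
  [2.5→8.5]: (219.7+118.5)/2 × 6 = 1014.6
  Sum = 1394.5 ng/mL·hr
oral tablet tail: 118.5/0.124 = 955.645; AUC_ev,0→∞ = 1394.5 + 955.645 = 2350.145 ng/mL·hr
F = (AUC_ev/D_ev)/(AUC_iv/D_iv) = (2350.145/200)/(5415.132/100) = 11.750725/54.15132 = 0.2170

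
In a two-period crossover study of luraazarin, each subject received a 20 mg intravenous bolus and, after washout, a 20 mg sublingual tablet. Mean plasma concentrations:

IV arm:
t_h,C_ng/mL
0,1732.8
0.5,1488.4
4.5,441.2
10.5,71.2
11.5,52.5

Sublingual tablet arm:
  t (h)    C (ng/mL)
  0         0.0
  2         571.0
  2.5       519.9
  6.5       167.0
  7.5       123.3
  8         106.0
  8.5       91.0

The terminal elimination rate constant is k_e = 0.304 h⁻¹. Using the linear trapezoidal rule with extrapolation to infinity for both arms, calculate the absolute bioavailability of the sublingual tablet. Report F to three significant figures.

F = 0.430

Trapezoidal AUC_0→11.5 (IV):
  [0→0.5]: (1732.8+1488.4)/2 × 0.5 = 805.3
  [0.5→4.5]: (1488.4+441.2)/2 × 4 = 3859.2
  [4.5→10.5]: (441.2+71.2)/2 × 6 = 1537.2
  [10.5→11.5]: (71.2+52.5)/2 × 1 = 61.85
  Sum = 6263.55 ng/mL·h
IV tail: 52.5/0.304 = 172.697; AUC_iv,0→∞ = 6263.55 + 172.697 = 6436.247 ng/mL·h
Trapezoidal AUC_0→8.5 (sublingual tablet):
  [0→2]: (0.0+571.0)/2 × 2 = 571.0
  [2→2.5]: (571.0+519.9)/2 × 0.5 = 272.725
  [2.5→6.5]: (519.9+167.0)/2 × 4 = 1373.8
  [6.5→7.5]: (167.0+123.3)/2 × 1 = 145.15
  [7.5→8]: (123.3+106.0)/2 × 0.5 = 57.325
  [8→8.5]: (106.0+91.0)/2 × 0.5 = 49.25
  Sum = 2469.25 ng/mL·h
sublingual tablet tail: 91.0/0.304 = 299.342; AUC_ev,0→∞ = 2469.25 + 299.342 = 2768.592 ng/mL·h
F = (AUC_ev/D_ev)/(AUC_iv/D_iv) = (2768.592/20)/(6436.247/20) = 138.4296/321.81235 = 0.4302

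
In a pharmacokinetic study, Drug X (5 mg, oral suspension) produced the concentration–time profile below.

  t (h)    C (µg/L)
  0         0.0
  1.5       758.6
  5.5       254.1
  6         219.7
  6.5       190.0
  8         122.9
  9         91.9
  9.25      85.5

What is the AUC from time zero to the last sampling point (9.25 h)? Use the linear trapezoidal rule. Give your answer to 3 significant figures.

AUC = 3180 µg/L·h

Trapezoidal AUC_0→9.25:
  [0→1.5]: (0.0+758.6)/2 × 1.5 = 568.95
  [1.5→5.5]: (758.6+254.1)/2 × 4 = 2025.4
  [5.5→6]: (254.1+219.7)/2 × 0.5 = 118.45
  [6→6.5]: (219.7+190.0)/2 × 0.5 = 102.425
  [6.5→8]: (190.0+122.9)/2 × 1.5 = 234.675
  [8→9]: (122.9+91.9)/2 × 1 = 107.4
  [9→9.25]: (91.9+85.5)/2 × 0.25 = 22.175
  Sum = 3179.475 µg/L·h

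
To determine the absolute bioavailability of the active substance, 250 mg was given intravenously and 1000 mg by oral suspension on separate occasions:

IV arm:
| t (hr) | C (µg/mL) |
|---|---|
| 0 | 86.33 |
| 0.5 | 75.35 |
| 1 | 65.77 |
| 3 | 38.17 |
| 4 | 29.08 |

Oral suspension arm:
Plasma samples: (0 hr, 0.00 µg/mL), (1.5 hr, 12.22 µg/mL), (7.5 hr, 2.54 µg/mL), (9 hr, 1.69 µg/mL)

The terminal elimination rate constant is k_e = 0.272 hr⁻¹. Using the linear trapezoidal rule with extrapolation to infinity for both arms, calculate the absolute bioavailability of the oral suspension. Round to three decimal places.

Trapezoidal AUC_0→4 (IV):
  [0→0.5]: (86.33+75.35)/2 × 0.5 = 40.42
  [0.5→1]: (75.35+65.77)/2 × 0.5 = 35.28
  [1→3]: (65.77+38.17)/2 × 2 = 103.94
  [3→4]: (38.17+29.08)/2 × 1 = 33.625
  Sum = 213.265 µg/mL·hr
IV tail: 29.08/0.272 = 106.912; AUC_iv,0→∞ = 213.265 + 106.912 = 320.177 µg/mL·hr
Trapezoidal AUC_0→9 (oral suspension):
  [0→1.5]: (0.00+12.22)/2 × 1.5 = 9.165
  [1.5→7.5]: (12.22+2.54)/2 × 6 = 44.28
  [7.5→9]: (2.54+1.69)/2 × 1.5 = 3.1725
  Sum = 56.6175 µg/mL·hr
oral suspension tail: 1.69/0.272 = 6.213; AUC_ev,0→∞ = 56.6175 + 6.213 = 62.8305 µg/mL·hr
F = (AUC_ev/D_ev)/(AUC_iv/D_iv) = (62.8305/1000)/(320.177/250) = 0.0628305/1.280708 = 0.0491

F = 0.049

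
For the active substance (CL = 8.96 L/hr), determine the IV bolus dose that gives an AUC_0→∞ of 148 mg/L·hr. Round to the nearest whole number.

Dose_iv = CL × AUC_0→∞
     = 8.96 × 148 = 1326.08 mg

Dose = 1326 mg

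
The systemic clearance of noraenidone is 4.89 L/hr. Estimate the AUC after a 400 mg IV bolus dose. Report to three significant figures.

AUC = 81.8 mg/L·hr

AUC_0→∞ = Dose_iv / CL
        = 400 / 4.89 = 81.7996 mg/L·hr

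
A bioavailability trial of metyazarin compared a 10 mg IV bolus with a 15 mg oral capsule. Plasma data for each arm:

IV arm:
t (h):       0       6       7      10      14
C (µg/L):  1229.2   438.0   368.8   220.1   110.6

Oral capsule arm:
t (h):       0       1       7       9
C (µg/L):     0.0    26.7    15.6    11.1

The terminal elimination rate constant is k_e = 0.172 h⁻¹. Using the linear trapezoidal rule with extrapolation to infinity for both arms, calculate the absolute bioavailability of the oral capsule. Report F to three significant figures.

F = 0.0203

Trapezoidal AUC_0→14 (IV):
  [0→6]: (1229.2+438.0)/2 × 6 = 5001.6
  [6→7]: (438.0+368.8)/2 × 1 = 403.4
  [7→10]: (368.8+220.1)/2 × 3 = 883.35
  [10→14]: (220.1+110.6)/2 × 4 = 661.4
  Sum = 6949.75 µg/L·h
IV tail: 110.6/0.172 = 643.023; AUC_iv,0→∞ = 6949.75 + 643.023 = 7592.773 µg/L·h
Trapezoidal AUC_0→9 (oral capsule):
  [0→1]: (0.0+26.7)/2 × 1 = 13.35
  [1→7]: (26.7+15.6)/2 × 6 = 126.9
  [7→9]: (15.6+11.1)/2 × 2 = 26.7
  Sum = 166.95 µg/L·h
oral capsule tail: 11.1/0.172 = 64.535; AUC_ev,0→∞ = 166.95 + 64.535 = 231.485 µg/L·h
F = (AUC_ev/D_ev)/(AUC_iv/D_iv) = (231.485/15)/(7592.773/10) = 15.4323/759.2773 = 0.0203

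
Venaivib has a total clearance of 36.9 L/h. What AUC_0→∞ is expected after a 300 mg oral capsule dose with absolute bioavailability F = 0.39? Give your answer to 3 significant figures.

AUC = 3.17 mg/L·h

AUC_0→∞ = F × Dose / CL
        = 0.39 × 300 / 36.9 = 3.17073 mg/L·h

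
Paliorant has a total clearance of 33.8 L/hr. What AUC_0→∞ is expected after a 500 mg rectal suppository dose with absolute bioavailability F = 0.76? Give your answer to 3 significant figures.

AUC_0→∞ = F × Dose / CL
        = 0.76 × 500 / 33.8 = 11.2426 mg/L·hr

AUC = 11.2 mg/L·hr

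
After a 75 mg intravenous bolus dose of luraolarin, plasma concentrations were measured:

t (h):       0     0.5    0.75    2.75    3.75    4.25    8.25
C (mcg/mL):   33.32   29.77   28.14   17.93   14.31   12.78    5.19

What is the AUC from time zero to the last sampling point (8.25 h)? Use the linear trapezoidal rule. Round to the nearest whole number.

AUC = 128 mcg/mL·h

Trapezoidal AUC_0→8.25:
  [0→0.5]: (33.32+29.77)/2 × 0.5 = 15.7725
  [0.5→0.75]: (29.77+28.14)/2 × 0.25 = 7.23875
  [0.75→2.75]: (28.14+17.93)/2 × 2 = 46.07
  [2.75→3.75]: (17.93+14.31)/2 × 1 = 16.12
  [3.75→4.25]: (14.31+12.78)/2 × 0.5 = 6.7725
  [4.25→8.25]: (12.78+5.19)/2 × 4 = 35.94
  Sum = 127.91375 mcg/mL·h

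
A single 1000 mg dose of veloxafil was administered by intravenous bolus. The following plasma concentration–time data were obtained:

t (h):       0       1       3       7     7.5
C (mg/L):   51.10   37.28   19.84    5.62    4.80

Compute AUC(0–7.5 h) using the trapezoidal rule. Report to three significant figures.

AUC = 155 mg/L·h

Trapezoidal AUC_0→7.5:
  [0→1]: (51.10+37.28)/2 × 1 = 44.19
  [1→3]: (37.28+19.84)/2 × 2 = 57.12
  [3→7]: (19.84+5.62)/2 × 4 = 50.92
  [7→7.5]: (5.62+4.80)/2 × 0.5 = 2.605
  Sum = 154.835 mg/L·h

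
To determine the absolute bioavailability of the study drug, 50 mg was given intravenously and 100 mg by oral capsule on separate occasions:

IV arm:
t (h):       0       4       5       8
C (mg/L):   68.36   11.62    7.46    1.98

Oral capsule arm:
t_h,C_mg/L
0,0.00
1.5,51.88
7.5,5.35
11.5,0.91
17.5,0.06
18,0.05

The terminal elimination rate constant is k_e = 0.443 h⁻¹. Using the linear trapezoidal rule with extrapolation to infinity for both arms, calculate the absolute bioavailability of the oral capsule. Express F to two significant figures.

F = 0.60

Trapezoidal AUC_0→8 (IV):
  [0→4]: (68.36+11.62)/2 × 4 = 159.96
  [4→5]: (11.62+7.46)/2 × 1 = 9.54
  [5→8]: (7.46+1.98)/2 × 3 = 14.16
  Sum = 183.66 mg/L·h
IV tail: 1.98/0.443 = 4.470; AUC_iv,0→∞ = 183.66 + 4.470 = 188.13 mg/L·h
Trapezoidal AUC_0→18 (oral capsule):
  [0→1.5]: (0.00+51.88)/2 × 1.5 = 38.91
  [1.5→7.5]: (51.88+5.35)/2 × 6 = 171.69
  [7.5→11.5]: (5.35+0.91)/2 × 4 = 12.52
  [11.5→17.5]: (0.91+0.06)/2 × 6 = 2.91
  [17.5→18]: (0.06+0.05)/2 × 0.5 = 0.0275
  Sum = 226.0575 mg/L·h
oral capsule tail: 0.05/0.443 = 0.113; AUC_ev,0→∞ = 226.0575 + 0.113 = 226.1705 mg/L·h
F = (AUC_ev/D_ev)/(AUC_iv/D_iv) = (226.1705/100)/(188.13/50) = 2.261705/3.7626 = 0.6011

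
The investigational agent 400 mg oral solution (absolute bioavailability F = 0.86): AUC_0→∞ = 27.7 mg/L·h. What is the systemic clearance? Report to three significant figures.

CL = F × Dose / AUC_0→∞
   = 0.86 × 400 / 27.7 = 12.4188 L/h

CL = 12.4 L/h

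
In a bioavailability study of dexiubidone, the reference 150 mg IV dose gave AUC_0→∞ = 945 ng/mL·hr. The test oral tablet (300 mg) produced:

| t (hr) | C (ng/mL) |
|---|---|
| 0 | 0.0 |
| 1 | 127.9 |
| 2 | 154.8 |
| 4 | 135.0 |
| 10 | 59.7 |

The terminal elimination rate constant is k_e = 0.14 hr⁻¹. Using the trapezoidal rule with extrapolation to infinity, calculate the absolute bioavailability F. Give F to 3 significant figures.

Trapezoidal AUC_0→10 (oral tablet):
  [0→1]: (0.0+127.9)/2 × 1 = 63.95
  [1→2]: (127.9+154.8)/2 × 1 = 141.35
  [2→4]: (154.8+135.0)/2 × 2 = 289.8
  [4→10]: (135.0+59.7)/2 × 6 = 584.1
  Sum = 1079.2 ng/mL·hr
Tail: C_last/k_e = 59.7/0.14 = 426.429
AUC_0→∞ (oral tablet) = 1079.2 + 426.429 = 1505.629 ng/mL·hr
F = (AUC_ev/D_ev)/(AUC_iv/D_iv) = (1505.629/300)/(945/150) = 5.01876/6.3 = 0.7966

F = 0.797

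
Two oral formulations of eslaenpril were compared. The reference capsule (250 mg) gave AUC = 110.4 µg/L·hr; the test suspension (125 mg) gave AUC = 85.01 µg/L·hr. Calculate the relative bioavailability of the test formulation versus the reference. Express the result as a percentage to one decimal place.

F_rel = (AUC_test/D_test) / (AUC_ref/D_ref)
      = (85.01/125) / (110.4/250)
      = 0.68008 / 0.4416 = 1.5400 = 154.00%

F_rel = 154.0%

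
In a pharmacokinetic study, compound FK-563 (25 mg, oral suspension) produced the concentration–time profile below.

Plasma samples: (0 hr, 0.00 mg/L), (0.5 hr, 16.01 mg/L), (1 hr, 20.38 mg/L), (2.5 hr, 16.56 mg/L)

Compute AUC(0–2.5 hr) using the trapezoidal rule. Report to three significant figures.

AUC = 40.8 mg/L·hr

Trapezoidal AUC_0→2.5:
  [0→0.5]: (0.00+16.01)/2 × 0.5 = 4.0025
  [0.5→1]: (16.01+20.38)/2 × 0.5 = 9.0975
  [1→2.5]: (20.38+16.56)/2 × 1.5 = 27.705
  Sum = 40.805 mg/L·hr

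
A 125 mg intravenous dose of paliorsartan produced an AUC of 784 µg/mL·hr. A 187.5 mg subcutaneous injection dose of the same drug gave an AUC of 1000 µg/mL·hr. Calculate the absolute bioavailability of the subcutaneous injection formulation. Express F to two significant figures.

F = 0.85

F = (AUC_ev / D_ev) / (AUC_iv / D_iv)
  = (1000/187.5) / (784/125)
  = 5.33333 / 6.272 = 0.8503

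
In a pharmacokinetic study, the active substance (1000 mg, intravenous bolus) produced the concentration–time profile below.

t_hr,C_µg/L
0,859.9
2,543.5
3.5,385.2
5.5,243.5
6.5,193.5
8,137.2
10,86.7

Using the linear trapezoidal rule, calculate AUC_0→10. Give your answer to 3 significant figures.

AUC = 3420 µg/L·hr

Trapezoidal AUC_0→10:
  [0→2]: (859.9+543.5)/2 × 2 = 1403.4
  [2→3.5]: (543.5+385.2)/2 × 1.5 = 696.525
  [3.5→5.5]: (385.2+243.5)/2 × 2 = 628.7
  [5.5→6.5]: (243.5+193.5)/2 × 1 = 218.5
  [6.5→8]: (193.5+137.2)/2 × 1.5 = 248.025
  [8→10]: (137.2+86.7)/2 × 2 = 223.9
  Sum = 3419.05 µg/L·hr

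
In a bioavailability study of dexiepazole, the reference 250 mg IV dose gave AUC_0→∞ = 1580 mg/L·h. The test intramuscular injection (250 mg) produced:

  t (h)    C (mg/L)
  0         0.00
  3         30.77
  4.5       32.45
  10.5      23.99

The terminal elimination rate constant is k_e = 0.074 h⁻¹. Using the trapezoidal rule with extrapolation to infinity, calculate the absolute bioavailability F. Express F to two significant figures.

Trapezoidal AUC_0→10.5 (intramuscular injection):
  [0→3]: (0.00+30.77)/2 × 3 = 46.155
  [3→4.5]: (30.77+32.45)/2 × 1.5 = 47.415
  [4.5→10.5]: (32.45+23.99)/2 × 6 = 169.32
  Sum = 262.89 mg/L·h
Tail: C_last/k_e = 23.99/0.074 = 324.189
AUC_0→∞ (intramuscular injection) = 262.89 + 324.189 = 587.079 mg/L·h
F = (AUC_ev/D_ev)/(AUC_iv/D_iv) = (587.079/250)/(1580/250) = 2.348316/6.32 = 0.3716

F = 0.37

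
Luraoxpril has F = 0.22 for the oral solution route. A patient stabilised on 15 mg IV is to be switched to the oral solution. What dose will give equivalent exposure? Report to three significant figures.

D_oral = 68.2 mg

For equal systemic exposure: F × D_ev = D_iv
D_ev = D_iv / F = 15 / 0.22 = 68.1818 mg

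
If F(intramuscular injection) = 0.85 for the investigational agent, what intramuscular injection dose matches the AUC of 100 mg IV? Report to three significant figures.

For equal systemic exposure: F × D_ev = D_iv
D_ev = D_iv / F = 100 / 0.85 = 117.647 mg

D_intramuscular = 118 mg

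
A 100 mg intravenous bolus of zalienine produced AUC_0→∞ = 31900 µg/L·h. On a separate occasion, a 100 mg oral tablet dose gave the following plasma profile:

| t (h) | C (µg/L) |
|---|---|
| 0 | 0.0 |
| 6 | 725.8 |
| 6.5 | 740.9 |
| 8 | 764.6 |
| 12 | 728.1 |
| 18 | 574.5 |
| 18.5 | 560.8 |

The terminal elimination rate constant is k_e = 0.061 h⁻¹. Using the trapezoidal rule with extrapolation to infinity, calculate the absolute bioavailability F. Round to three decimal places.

F = 0.628

Trapezoidal AUC_0→18.5 (oral tablet):
  [0→6]: (0.0+725.8)/2 × 6 = 2177.4
  [6→6.5]: (725.8+740.9)/2 × 0.5 = 366.675
  [6.5→8]: (740.9+764.6)/2 × 1.5 = 1129.125
  [8→12]: (764.6+728.1)/2 × 4 = 2985.4
  [12→18]: (728.1+574.5)/2 × 6 = 3907.8
  [18→18.5]: (574.5+560.8)/2 × 0.5 = 283.825
  Sum = 10850.225 µg/L·h
Tail: C_last/k_e = 560.8/0.061 = 9193.443
AUC_0→∞ (oral tablet) = 10850.225 + 9193.443 = 20043.668 µg/L·h
F = (AUC_ev/D_ev)/(AUC_iv/D_iv) = (20043.668/100)/(31900/100) = 200.43668/319 = 0.6283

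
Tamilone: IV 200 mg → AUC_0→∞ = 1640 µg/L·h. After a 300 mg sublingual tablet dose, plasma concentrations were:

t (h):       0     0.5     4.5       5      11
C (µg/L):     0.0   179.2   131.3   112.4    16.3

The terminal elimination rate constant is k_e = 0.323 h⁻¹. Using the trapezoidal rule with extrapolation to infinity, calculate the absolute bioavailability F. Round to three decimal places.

F = 0.473

Trapezoidal AUC_0→11 (sublingual tablet):
  [0→0.5]: (0.0+179.2)/2 × 0.5 = 44.8
  [0.5→4.5]: (179.2+131.3)/2 × 4 = 621.0
  [4.5→5]: (131.3+112.4)/2 × 0.5 = 60.925
  [5→11]: (112.4+16.3)/2 × 6 = 386.1
  Sum = 1112.825 µg/L·h
Tail: C_last/k_e = 16.3/0.323 = 50.464
AUC_0→∞ (sublingual tablet) = 1112.825 + 50.464 = 1163.289 µg/L·h
F = (AUC_ev/D_ev)/(AUC_iv/D_iv) = (1163.289/300)/(1640/200) = 3.87763/8.2 = 0.4729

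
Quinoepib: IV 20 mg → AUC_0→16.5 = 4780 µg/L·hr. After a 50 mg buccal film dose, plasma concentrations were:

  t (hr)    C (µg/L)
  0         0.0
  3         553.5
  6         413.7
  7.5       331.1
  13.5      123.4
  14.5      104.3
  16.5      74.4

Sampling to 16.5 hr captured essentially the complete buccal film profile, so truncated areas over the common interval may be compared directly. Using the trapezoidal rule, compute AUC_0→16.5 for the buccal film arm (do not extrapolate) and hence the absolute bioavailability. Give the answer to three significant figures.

F = 0.376

Trapezoidal AUC_0→16.5 (buccal film):
  [0→3]: (0.0+553.5)/2 × 3 = 830.25
  [3→6]: (553.5+413.7)/2 × 3 = 1450.8
  [6→7.5]: (413.7+331.1)/2 × 1.5 = 558.6
  [7.5→13.5]: (331.1+123.4)/2 × 6 = 1363.5
  [13.5→14.5]: (123.4+104.3)/2 × 1 = 113.85
  [14.5→16.5]: (104.3+74.4)/2 × 2 = 178.7
  Sum = 4495.7 µg/L·hr
F = (AUC_ev/D_ev)/(AUC_iv/D_iv) = (4495.7/50)/(4780/20) = 89.914/239 = 0.3762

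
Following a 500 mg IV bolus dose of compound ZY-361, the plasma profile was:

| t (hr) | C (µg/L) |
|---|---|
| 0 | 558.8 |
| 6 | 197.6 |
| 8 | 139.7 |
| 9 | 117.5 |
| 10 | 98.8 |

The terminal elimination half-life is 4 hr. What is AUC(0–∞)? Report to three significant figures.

Trapezoidal AUC_0→10:
  [0→6]: (558.8+197.6)/2 × 6 = 2269.2
  [6→8]: (197.6+139.7)/2 × 2 = 337.3
  [8→9]: (139.7+117.5)/2 × 1 = 128.6
  [9→10]: (117.5+98.8)/2 × 1 = 108.15
  Sum = 2843.25 µg/L·hr
k_e = ln2 / t½ = 0.693147 / 4 = 0.1733 hr^-1
Extrapolated tail: C_last / k_e = 98.8 / 0.1733 = 570.110
AUC_0→∞ = 2843.25 + 570.110 = 3413.36 µg/L·hr

AUC = 3410 µg/L·hr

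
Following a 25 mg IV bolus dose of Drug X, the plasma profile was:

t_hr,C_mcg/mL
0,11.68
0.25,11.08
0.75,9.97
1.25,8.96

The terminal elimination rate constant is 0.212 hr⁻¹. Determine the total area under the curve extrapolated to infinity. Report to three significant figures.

Trapezoidal AUC_0→1.25:
  [0→0.25]: (11.68+11.08)/2 × 0.25 = 2.845
  [0.25→0.75]: (11.08+9.97)/2 × 0.5 = 5.2625
  [0.75→1.25]: (9.97+8.96)/2 × 0.5 = 4.7325
  Sum = 12.84 mcg/mL·hr
Extrapolated tail: C_last / k_e = 8.96 / 0.212 = 42.264
AUC_0→∞ = 12.84 + 42.264 = 55.104 mcg/mL·hr

AUC = 55.1 mcg/mL·hr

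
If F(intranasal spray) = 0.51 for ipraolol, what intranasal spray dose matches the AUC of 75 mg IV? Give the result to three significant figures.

For equal systemic exposure: F × D_ev = D_iv
D_ev = D_iv / F = 75 / 0.51 = 147.059 mg

D_intranasal = 147 mg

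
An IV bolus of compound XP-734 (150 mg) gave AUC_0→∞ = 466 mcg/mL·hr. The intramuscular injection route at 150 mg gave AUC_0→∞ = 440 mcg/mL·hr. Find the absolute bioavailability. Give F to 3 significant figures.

F = 0.944

F = (AUC_ev / D_ev) / (AUC_iv / D_iv)
  = (440/150) / (466/150)
  = 2.93333 / 3.10667 = 0.9442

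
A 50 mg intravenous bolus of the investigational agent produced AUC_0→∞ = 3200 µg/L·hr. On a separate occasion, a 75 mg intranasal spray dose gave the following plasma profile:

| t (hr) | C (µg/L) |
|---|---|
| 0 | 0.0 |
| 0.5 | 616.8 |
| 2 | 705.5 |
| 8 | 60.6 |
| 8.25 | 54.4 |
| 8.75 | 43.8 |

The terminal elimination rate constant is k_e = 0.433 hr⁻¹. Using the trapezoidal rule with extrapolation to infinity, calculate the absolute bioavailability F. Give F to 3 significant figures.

Trapezoidal AUC_0→8.75 (intranasal spray):
  [0→0.5]: (0.0+616.8)/2 × 0.5 = 154.2
  [0.5→2]: (616.8+705.5)/2 × 1.5 = 991.725
  [2→8]: (705.5+60.6)/2 × 6 = 2298.3
  [8→8.25]: (60.6+54.4)/2 × 0.25 = 14.375
  [8.25→8.75]: (54.4+43.8)/2 × 0.5 = 24.55
  Sum = 3483.15 µg/L·hr
Tail: C_last/k_e = 43.8/0.433 = 101.155
AUC_0→∞ (intranasal spray) = 3483.15 + 101.155 = 3584.305 µg/L·hr
F = (AUC_ev/D_ev)/(AUC_iv/D_iv) = (3584.305/75)/(3200/50) = 47.7907/64 = 0.7467

F = 0.747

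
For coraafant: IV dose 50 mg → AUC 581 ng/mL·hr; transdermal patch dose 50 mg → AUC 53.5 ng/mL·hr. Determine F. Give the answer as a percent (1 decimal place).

F = (AUC_ev / D_ev) / (AUC_iv / D_iv)
  = (53.5/50) / (581/50)
  = 1.07 / 11.62 = 0.0921
  = 9.21%

F = 9.2%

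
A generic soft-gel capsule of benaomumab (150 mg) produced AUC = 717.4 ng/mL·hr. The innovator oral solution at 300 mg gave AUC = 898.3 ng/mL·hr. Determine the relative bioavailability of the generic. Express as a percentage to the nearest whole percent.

F_rel = 160%

F_rel = (AUC_test/D_test) / (AUC_ref/D_ref)
      = (717.4/150) / (898.3/300)
      = 4.78267 / 2.99433 = 1.5972 = 159.72%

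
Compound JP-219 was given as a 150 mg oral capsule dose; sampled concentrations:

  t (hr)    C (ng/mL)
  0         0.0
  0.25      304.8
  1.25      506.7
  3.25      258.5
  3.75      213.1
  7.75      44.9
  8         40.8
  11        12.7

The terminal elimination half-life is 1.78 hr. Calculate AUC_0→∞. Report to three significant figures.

AUC = 1970 ng/mL·hr

Trapezoidal AUC_0→11:
  [0→0.25]: (0.0+304.8)/2 × 0.25 = 38.1
  [0.25→1.25]: (304.8+506.7)/2 × 1 = 405.75
  [1.25→3.25]: (506.7+258.5)/2 × 2 = 765.2
  [3.25→3.75]: (258.5+213.1)/2 × 0.5 = 117.9
  [3.75→7.75]: (213.1+44.9)/2 × 4 = 516.0
  [7.75→8]: (44.9+40.8)/2 × 0.25 = 10.7125
  [8→11]: (40.8+12.7)/2 × 3 = 80.25
  Sum = 1933.9125 ng/mL·hr
k_e = ln2 / t½ = 0.693147 / 1.78 = 0.3894 hr^-1
Extrapolated tail: C_last / k_e = 12.7 / 0.3894 = 32.614
AUC_0→∞ = 1933.9125 + 32.614 = 1966.5265 ng/mL·hr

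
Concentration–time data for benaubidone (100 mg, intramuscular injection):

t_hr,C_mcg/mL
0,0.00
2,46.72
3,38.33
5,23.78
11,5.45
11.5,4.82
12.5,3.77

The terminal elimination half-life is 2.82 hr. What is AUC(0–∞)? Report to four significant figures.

Trapezoidal AUC_0→12.5:
  [0→2]: (0.00+46.72)/2 × 2 = 46.72
  [2→3]: (46.72+38.33)/2 × 1 = 42.525
  [3→5]: (38.33+23.78)/2 × 2 = 62.11
  [5→11]: (23.78+5.45)/2 × 6 = 87.69
  [11→11.5]: (5.45+4.82)/2 × 0.5 = 2.5675
  [11.5→12.5]: (4.82+3.77)/2 × 1 = 4.295
  Sum = 245.9075 mcg/mL·hr
k_e = ln2 / t½ = 0.693147 / 2.82 = 0.2458 hr^-1
Extrapolated tail: C_last / k_e = 3.77 / 0.2458 = 15.338
AUC_0→∞ = 245.9075 + 15.338 = 261.2455 mcg/mL·hr

AUC = 261.2 mcg/mL·hr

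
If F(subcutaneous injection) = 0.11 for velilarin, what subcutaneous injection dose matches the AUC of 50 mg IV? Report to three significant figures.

D_subcutaneous = 455 mg

For equal systemic exposure: F × D_ev = D_iv
D_ev = D_iv / F = 50 / 0.11 = 454.545 mg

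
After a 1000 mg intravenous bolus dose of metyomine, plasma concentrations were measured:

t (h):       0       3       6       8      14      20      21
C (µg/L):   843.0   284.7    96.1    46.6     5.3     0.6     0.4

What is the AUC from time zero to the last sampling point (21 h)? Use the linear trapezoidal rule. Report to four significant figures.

AUC = 2579 µg/L·h

Trapezoidal AUC_0→21:
  [0→3]: (843.0+284.7)/2 × 3 = 1691.55
  [3→6]: (284.7+96.1)/2 × 3 = 571.2
  [6→8]: (96.1+46.6)/2 × 2 = 142.7
  [8→14]: (46.6+5.3)/2 × 6 = 155.7
  [14→20]: (5.3+0.6)/2 × 6 = 17.7
  [20→21]: (0.6+0.4)/2 × 1 = 0.5
  Sum = 2579.35 µg/L·h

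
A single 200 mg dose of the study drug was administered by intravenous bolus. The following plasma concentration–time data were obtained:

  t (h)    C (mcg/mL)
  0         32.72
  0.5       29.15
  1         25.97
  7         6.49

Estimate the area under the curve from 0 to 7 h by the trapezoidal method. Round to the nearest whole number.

Trapezoidal AUC_0→7:
  [0→0.5]: (32.72+29.15)/2 × 0.5 = 15.4675
  [0.5→1]: (29.15+25.97)/2 × 0.5 = 13.78
  [1→7]: (25.97+6.49)/2 × 6 = 97.38
  Sum = 126.6275 mcg/mL·h

AUC = 127 mcg/mL·h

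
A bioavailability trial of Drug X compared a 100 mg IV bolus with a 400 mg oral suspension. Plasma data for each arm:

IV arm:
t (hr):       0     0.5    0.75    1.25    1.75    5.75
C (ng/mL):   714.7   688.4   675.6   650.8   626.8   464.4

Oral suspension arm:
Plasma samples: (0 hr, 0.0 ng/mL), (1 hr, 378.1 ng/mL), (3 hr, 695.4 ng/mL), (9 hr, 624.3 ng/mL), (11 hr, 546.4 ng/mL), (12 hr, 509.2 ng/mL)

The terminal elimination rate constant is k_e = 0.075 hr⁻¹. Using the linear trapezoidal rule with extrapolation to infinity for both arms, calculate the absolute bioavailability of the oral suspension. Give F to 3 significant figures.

F = 0.359

Trapezoidal AUC_0→5.75 (IV):
  [0→0.5]: (714.7+688.4)/2 × 0.5 = 350.775
  [0.5→0.75]: (688.4+675.6)/2 × 0.25 = 170.5
  [0.75→1.25]: (675.6+650.8)/2 × 0.5 = 331.6
  [1.25→1.75]: (650.8+626.8)/2 × 0.5 = 319.4
  [1.75→5.75]: (626.8+464.4)/2 × 4 = 2182.4
  Sum = 3354.675 ng/mL·hr
IV tail: 464.4/0.075 = 6192.000; AUC_iv,0→∞ = 3354.675 + 6192.000 = 9546.675 ng/mL·hr
Trapezoidal AUC_0→12 (oral suspension):
  [0→1]: (0.0+378.1)/2 × 1 = 189.05
  [1→3]: (378.1+695.4)/2 × 2 = 1073.5
  [3→9]: (695.4+624.3)/2 × 6 = 3959.1
  [9→11]: (624.3+546.4)/2 × 2 = 1170.7
  [11→12]: (546.4+509.2)/2 × 1 = 527.8
  Sum = 6920.15 ng/mL·hr
oral suspension tail: 509.2/0.075 = 6789.333; AUC_ev,0→∞ = 6920.15 + 6789.333 = 13709.483 ng/mL·hr
F = (AUC_ev/D_ev)/(AUC_iv/D_iv) = (13709.483/400)/(9546.675/100) = 34.2737/95.46675 = 0.3590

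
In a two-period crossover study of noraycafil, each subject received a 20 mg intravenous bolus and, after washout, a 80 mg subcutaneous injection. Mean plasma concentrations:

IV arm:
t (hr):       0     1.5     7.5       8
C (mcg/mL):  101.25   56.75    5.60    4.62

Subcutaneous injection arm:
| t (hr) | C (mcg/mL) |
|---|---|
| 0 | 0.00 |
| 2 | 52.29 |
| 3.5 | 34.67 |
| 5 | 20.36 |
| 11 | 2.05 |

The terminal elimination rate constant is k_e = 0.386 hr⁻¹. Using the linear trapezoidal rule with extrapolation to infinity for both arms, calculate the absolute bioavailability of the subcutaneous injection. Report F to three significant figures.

F = 0.181

Trapezoidal AUC_0→8 (IV):
  [0→1.5]: (101.25+56.75)/2 × 1.5 = 118.5
  [1.5→7.5]: (56.75+5.60)/2 × 6 = 187.05
  [7.5→8]: (5.60+4.62)/2 × 0.5 = 2.555
  Sum = 308.105 mcg/mL·hr
IV tail: 4.62/0.386 = 11.969; AUC_iv,0→∞ = 308.105 + 11.969 = 320.074 mcg/mL·hr
Trapezoidal AUC_0→11 (subcutaneous injection):
  [0→2]: (0.00+52.29)/2 × 2 = 52.29
  [2→3.5]: (52.29+34.67)/2 × 1.5 = 65.22
  [3.5→5]: (34.67+20.36)/2 × 1.5 = 41.2725
  [5→11]: (20.36+2.05)/2 × 6 = 67.23
  Sum = 226.0125 mcg/mL·hr
subcutaneous injection tail: 2.05/0.386 = 5.311; AUC_ev,0→∞ = 226.0125 + 5.311 = 231.3235 mcg/mL·hr
F = (AUC_ev/D_ev)/(AUC_iv/D_iv) = (231.3235/80)/(320.074/20) = 2.89154/16.0037 = 0.1807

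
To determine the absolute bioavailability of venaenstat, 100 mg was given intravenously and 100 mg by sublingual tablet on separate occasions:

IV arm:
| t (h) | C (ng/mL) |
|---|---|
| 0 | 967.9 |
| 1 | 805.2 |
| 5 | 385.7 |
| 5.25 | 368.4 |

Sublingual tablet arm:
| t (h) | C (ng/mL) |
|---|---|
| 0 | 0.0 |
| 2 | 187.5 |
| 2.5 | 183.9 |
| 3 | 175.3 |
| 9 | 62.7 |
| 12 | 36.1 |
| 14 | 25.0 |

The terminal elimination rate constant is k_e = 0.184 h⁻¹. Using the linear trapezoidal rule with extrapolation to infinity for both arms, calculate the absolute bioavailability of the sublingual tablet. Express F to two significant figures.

F = 0.27

Trapezoidal AUC_0→5.25 (IV):
  [0→1]: (967.9+805.2)/2 × 1 = 886.55
  [1→5]: (805.2+385.7)/2 × 4 = 2381.8
  [5→5.25]: (385.7+368.4)/2 × 0.25 = 94.2625
  Sum = 3362.6125 ng/mL·h
IV tail: 368.4/0.184 = 2002.174; AUC_iv,0→∞ = 3362.6125 + 2002.174 = 5364.7865 ng/mL·h
Trapezoidal AUC_0→14 (sublingual tablet):
  [0→2]: (0.0+187.5)/2 × 2 = 187.5
  [2→2.5]: (187.5+183.9)/2 × 0.5 = 92.85
  [2.5→3]: (183.9+175.3)/2 × 0.5 = 89.8
  [3→9]: (175.3+62.7)/2 × 6 = 714.0
  [9→12]: (62.7+36.1)/2 × 3 = 148.2
  [12→14]: (36.1+25.0)/2 × 2 = 61.1
  Sum = 1293.45 ng/mL·h
sublingual tablet tail: 25.0/0.184 = 135.870; AUC_ev,0→∞ = 1293.45 + 135.870 = 1429.32 ng/mL·h
F = (AUC_ev/D_ev)/(AUC_iv/D_iv) = (1429.32/100)/(5364.7865/100) = 14.2932/53.647865 = 0.2664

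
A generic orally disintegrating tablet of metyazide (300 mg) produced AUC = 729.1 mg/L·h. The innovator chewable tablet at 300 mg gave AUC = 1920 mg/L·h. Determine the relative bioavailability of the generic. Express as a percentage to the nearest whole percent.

F_rel = (AUC_test/D_test) / (AUC_ref/D_ref)
      = (729.1/300) / (1920/300)
      = 2.43033 / 6.4 = 0.3797 = 37.97%

F_rel = 38%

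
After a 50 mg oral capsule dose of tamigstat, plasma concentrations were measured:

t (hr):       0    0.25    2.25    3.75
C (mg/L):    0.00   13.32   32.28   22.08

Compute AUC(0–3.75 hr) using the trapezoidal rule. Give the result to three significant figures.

AUC = 88.0 mg/L·hr

Trapezoidal AUC_0→3.75:
  [0→0.25]: (0.00+13.32)/2 × 0.25 = 1.665
  [0.25→2.25]: (13.32+32.28)/2 × 2 = 45.6
  [2.25→3.75]: (32.28+22.08)/2 × 1.5 = 40.77
  Sum = 88.035 mg/L·hr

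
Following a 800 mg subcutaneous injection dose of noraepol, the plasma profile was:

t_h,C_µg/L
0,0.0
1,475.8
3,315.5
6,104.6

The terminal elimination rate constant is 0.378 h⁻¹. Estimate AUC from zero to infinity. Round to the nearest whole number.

AUC = 1936 µg/L·h

Trapezoidal AUC_0→6:
  [0→1]: (0.0+475.8)/2 × 1 = 237.9
  [1→3]: (475.8+315.5)/2 × 2 = 791.3
  [3→6]: (315.5+104.6)/2 × 3 = 630.15
  Sum = 1659.35 µg/L·h
Extrapolated tail: C_last / k_e = 104.6 / 0.378 = 276.720
AUC_0→∞ = 1659.35 + 276.720 = 1936.07 µg/L·h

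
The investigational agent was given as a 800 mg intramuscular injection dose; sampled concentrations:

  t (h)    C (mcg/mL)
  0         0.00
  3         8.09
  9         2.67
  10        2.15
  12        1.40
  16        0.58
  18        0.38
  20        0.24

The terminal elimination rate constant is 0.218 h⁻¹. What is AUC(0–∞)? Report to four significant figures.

Trapezoidal AUC_0→20:
  [0→3]: (0.00+8.09)/2 × 3 = 12.135
  [3→9]: (8.09+2.67)/2 × 6 = 32.28
  [9→10]: (2.67+2.15)/2 × 1 = 2.41
  [10→12]: (2.15+1.40)/2 × 2 = 3.55
  [12→16]: (1.40+0.58)/2 × 4 = 3.96
  [16→18]: (0.58+0.38)/2 × 2 = 0.96
  [18→20]: (0.38+0.24)/2 × 2 = 0.62
  Sum = 55.915 mcg/mL·h
Extrapolated tail: C_last / k_e = 0.24 / 0.218 = 1.101
AUC_0→∞ = 55.915 + 1.101 = 57.016 mcg/mL·h

AUC = 57.02 mcg/mL·h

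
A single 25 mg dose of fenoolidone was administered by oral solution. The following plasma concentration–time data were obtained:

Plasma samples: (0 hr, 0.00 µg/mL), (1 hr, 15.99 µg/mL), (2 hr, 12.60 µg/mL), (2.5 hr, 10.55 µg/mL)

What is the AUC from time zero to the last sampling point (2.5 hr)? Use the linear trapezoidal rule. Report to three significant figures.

AUC = 28.1 µg/mL·hr

Trapezoidal AUC_0→2.5:
  [0→1]: (0.00+15.99)/2 × 1 = 7.995
  [1→2]: (15.99+12.60)/2 × 1 = 14.295
  [2→2.5]: (12.60+10.55)/2 × 0.5 = 5.7875
  Sum = 28.0775 µg/mL·hr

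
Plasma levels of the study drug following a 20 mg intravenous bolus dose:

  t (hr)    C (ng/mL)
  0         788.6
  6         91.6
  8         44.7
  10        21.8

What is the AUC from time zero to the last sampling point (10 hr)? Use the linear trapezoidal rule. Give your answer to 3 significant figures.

AUC = 2840 ng/mL·hr

Trapezoidal AUC_0→10:
  [0→6]: (788.6+91.6)/2 × 6 = 2640.6
  [6→8]: (91.6+44.7)/2 × 2 = 136.3
  [8→10]: (44.7+21.8)/2 × 2 = 66.5
  Sum = 2843.4 ng/mL·hr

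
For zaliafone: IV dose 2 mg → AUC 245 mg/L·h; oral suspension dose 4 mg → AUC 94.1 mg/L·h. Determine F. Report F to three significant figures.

F = (AUC_ev / D_ev) / (AUC_iv / D_iv)
  = (94.1/4) / (245/2)
  = 23.525 / 122.5 = 0.1920

F = 0.192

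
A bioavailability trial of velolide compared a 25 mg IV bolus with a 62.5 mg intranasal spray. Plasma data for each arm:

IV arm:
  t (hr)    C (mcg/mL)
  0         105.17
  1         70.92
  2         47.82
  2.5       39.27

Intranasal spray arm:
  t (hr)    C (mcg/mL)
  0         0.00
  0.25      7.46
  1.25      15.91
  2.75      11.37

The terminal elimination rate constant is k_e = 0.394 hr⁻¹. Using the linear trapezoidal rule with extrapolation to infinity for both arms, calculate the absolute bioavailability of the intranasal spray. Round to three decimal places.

Trapezoidal AUC_0→2.5 (IV):
  [0→1]: (105.17+70.92)/2 × 1 = 88.045
  [1→2]: (70.92+47.82)/2 × 1 = 59.37
  [2→2.5]: (47.82+39.27)/2 × 0.5 = 21.7725
  Sum = 169.1875 mcg/mL·hr
IV tail: 39.27/0.394 = 99.670; AUC_iv,0→∞ = 169.1875 + 99.670 = 268.8575 mcg/mL·hr
Trapezoidal AUC_0→2.75 (intranasal spray):
  [0→0.25]: (0.00+7.46)/2 × 0.25 = 0.9325
  [0.25→1.25]: (7.46+15.91)/2 × 1 = 11.685
  [1.25→2.75]: (15.91+11.37)/2 × 1.5 = 20.46
  Sum = 33.0775 mcg/mL·hr
intranasal spray tail: 11.37/0.394 = 28.858; AUC_ev,0→∞ = 33.0775 + 28.858 = 61.9355 mcg/mL·hr
F = (AUC_ev/D_ev)/(AUC_iv/D_iv) = (61.9355/62.5)/(268.8575/25) = 0.990968/10.7543 = 0.0921

F = 0.092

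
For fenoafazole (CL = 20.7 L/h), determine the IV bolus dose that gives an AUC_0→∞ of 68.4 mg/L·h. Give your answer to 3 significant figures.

Dose = 1420 mg

Dose_iv = CL × AUC_0→∞
     = 20.7 × 68.4 = 1415.88 mg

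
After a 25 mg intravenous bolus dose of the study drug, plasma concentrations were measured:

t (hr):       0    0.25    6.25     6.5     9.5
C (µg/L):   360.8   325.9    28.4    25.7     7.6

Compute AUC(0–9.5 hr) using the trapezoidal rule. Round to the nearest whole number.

Trapezoidal AUC_0→9.5:
  [0→0.25]: (360.8+325.9)/2 × 0.25 = 85.8375
  [0.25→6.25]: (325.9+28.4)/2 × 6 = 1062.9
  [6.25→6.5]: (28.4+25.7)/2 × 0.25 = 6.7625
  [6.5→9.5]: (25.7+7.6)/2 × 3 = 49.95
  Sum = 1205.45 µg/L·hr

AUC = 1205 µg/L·hr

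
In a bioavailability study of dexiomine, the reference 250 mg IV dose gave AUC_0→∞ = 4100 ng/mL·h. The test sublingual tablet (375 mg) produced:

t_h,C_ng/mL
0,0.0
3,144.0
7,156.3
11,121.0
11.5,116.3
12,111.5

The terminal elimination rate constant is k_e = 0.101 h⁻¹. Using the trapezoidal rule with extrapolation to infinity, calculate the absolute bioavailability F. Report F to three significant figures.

Trapezoidal AUC_0→12 (sublingual tablet):
  [0→3]: (0.0+144.0)/2 × 3 = 216.0
  [3→7]: (144.0+156.3)/2 × 4 = 600.6
  [7→11]: (156.3+121.0)/2 × 4 = 554.6
  [11→11.5]: (121.0+116.3)/2 × 0.5 = 59.325
  [11.5→12]: (116.3+111.5)/2 × 0.5 = 56.95
  Sum = 1487.475 ng/mL·h
Tail: C_last/k_e = 111.5/0.101 = 1103.960
AUC_0→∞ (sublingual tablet) = 1487.475 + 1103.960 = 2591.435 ng/mL·h
F = (AUC_ev/D_ev)/(AUC_iv/D_iv) = (2591.435/375)/(4100/250) = 6.91049/16.4 = 0.4214

F = 0.421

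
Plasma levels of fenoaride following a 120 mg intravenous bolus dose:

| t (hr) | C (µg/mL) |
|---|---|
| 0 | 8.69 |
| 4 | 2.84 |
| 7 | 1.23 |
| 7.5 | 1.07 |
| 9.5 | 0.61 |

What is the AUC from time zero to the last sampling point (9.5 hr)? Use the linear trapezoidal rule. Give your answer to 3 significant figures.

Trapezoidal AUC_0→9.5:
  [0→4]: (8.69+2.84)/2 × 4 = 23.06
  [4→7]: (2.84+1.23)/2 × 3 = 6.105
  [7→7.5]: (1.23+1.07)/2 × 0.5 = 0.575
  [7.5→9.5]: (1.07+0.61)/2 × 2 = 1.68
  Sum = 31.42 µg/mL·hr

AUC = 31.4 µg/mL·hr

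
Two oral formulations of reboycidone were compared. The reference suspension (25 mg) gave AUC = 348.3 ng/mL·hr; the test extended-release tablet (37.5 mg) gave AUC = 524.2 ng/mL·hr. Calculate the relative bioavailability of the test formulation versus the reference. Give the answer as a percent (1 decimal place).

F_rel = 100.3%

F_rel = (AUC_test/D_test) / (AUC_ref/D_ref)
      = (524.2/37.5) / (348.3/25)
      = 13.9787 / 13.932 = 1.0034 = 100.34%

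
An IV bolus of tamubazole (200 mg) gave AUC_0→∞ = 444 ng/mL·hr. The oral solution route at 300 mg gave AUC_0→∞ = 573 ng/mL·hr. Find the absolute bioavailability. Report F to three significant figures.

F = 0.860

F = (AUC_ev / D_ev) / (AUC_iv / D_iv)
  = (573/300) / (444/200)
  = 1.91 / 2.22 = 0.8604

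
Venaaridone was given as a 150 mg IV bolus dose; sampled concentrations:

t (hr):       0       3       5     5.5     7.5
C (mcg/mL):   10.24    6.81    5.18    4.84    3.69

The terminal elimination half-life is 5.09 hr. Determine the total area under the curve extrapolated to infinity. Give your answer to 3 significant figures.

AUC = 75.7 mcg/mL·hr

Trapezoidal AUC_0→7.5:
  [0→3]: (10.24+6.81)/2 × 3 = 25.575
  [3→5]: (6.81+5.18)/2 × 2 = 11.99
  [5→5.5]: (5.18+4.84)/2 × 0.5 = 2.505
  [5.5→7.5]: (4.84+3.69)/2 × 2 = 8.53
  Sum = 48.6 mcg/mL·hr
k_e = ln2 / t½ = 0.693147 / 5.09 = 0.1362 hr^-1
Extrapolated tail: C_last / k_e = 3.69 / 0.1362 = 27.093
AUC_0→∞ = 48.6 + 27.093 = 75.693 mcg/mL·hr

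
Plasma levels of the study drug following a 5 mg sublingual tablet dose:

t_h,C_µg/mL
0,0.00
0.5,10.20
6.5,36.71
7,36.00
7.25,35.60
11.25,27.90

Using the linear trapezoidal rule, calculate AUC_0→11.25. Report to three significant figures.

Trapezoidal AUC_0→11.25:
  [0→0.5]: (0.00+10.20)/2 × 0.5 = 2.55
  [0.5→6.5]: (10.20+36.71)/2 × 6 = 140.73
  [6.5→7]: (36.71+36.00)/2 × 0.5 = 18.1775
  [7→7.25]: (36.00+35.60)/2 × 0.25 = 8.95
  [7.25→11.25]: (35.60+27.90)/2 × 4 = 127.0
  Sum = 297.4075 µg/mL·h

AUC = 297 µg/mL·h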